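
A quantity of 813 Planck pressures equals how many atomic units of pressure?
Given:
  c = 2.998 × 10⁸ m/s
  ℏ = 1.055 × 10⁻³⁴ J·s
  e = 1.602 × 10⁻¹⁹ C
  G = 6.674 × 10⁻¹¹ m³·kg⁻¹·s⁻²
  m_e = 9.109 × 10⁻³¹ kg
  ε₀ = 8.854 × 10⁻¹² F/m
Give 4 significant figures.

1.286 × 10¹⁰³

Planck pressure: p_P = c⁷/(ℏG²) = 4.632 × 10¹¹³ Pa
atomic unit of pressure: P_au = E_h/a₀³ = m_e⁴e¹⁰/((4πε₀)⁵ℏ⁸) = 2.929 × 10¹³ Pa
813 × 4.632 × 10¹¹³ / 2.929 × 10¹³ = 1.286 × 10¹⁰³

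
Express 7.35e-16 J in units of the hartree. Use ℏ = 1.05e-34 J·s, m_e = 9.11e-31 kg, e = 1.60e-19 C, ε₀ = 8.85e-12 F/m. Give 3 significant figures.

hartree: E_h = m_e e⁴/(4πε₀ℏ)² = 4.38e-18 J.
7.35e-16 / 4.38e-18 = 168

168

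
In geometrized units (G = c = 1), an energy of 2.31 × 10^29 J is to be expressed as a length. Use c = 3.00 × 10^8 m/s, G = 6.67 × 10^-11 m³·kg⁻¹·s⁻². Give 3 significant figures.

Energy → length via G/c⁴.
2.31 × 10^29 J × (G/c⁴) = 1.90 × 10^-15 m

1.90 × 10^-15 m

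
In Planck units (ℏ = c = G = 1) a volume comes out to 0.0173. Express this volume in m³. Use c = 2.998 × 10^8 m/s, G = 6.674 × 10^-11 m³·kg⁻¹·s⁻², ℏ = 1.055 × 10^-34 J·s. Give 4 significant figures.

7.307 × 10^-107 m³

One Planck volume: V_P = (ℏG/c³)^(3/2) = 4.224 × 10^-105 m³.
0.0173 × 4.224 × 10^-105 m³ = 7.307 × 10^-107 m³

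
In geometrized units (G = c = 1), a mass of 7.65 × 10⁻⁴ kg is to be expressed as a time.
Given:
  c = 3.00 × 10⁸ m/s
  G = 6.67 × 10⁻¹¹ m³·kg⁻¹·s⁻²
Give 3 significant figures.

Mass → time via G/c³.
7.65 × 10⁻⁴ kg × (G/c³) = 1.89 × 10⁻³⁹ s

1.89 × 10⁻³⁹ s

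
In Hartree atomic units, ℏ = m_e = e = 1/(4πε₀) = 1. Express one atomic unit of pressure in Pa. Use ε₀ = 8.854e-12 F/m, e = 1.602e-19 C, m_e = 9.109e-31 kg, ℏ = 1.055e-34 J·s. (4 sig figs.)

The unique combination of the constants set to 1 with dimensions of pressure is P_au = E_h/a₀³ = m_e⁴e¹⁰/((4πε₀)⁵ℏ⁸).
E_h = 4.354e-18 J
a₀ = 5.297e-11 m
E_h/a₀³ = 2.929e13 Pa

2.929e13 Pa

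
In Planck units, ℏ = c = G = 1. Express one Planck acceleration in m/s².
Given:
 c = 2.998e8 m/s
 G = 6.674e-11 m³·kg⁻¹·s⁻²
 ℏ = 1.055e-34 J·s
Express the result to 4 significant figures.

Dimensional analysis gives a_P = √(c⁷/(ℏG)).
  = √(3.092e103)
  = 5.560e51 m/s²

5.560e51 m/s²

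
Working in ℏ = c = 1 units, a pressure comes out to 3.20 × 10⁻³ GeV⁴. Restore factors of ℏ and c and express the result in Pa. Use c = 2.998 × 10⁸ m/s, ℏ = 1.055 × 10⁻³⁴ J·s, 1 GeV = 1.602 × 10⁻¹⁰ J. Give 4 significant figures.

6.661 × 10³⁴ Pa

Pressure is [E]/[L]³ = [E]⁴/(ℏc)³.
1 GeV⁴ → 1/(ℏc)³ × (1 GeV in J)⁴ = 2.082 × 10³⁷ Pa.
Result: 3.20 × 10⁻³ × 2.082 × 10³⁷ = 6.661 × 10³⁴ Pa.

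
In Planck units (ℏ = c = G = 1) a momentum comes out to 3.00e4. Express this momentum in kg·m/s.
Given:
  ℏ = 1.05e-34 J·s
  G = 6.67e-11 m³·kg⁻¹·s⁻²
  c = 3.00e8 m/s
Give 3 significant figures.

1.96e5 kg·m/s

One Planck momentum: p_P = √(ℏc³/G) = 6.52 kg·m/s.
3.00e4 × 6.52 kg·m/s = 1.96e5 kg·m/s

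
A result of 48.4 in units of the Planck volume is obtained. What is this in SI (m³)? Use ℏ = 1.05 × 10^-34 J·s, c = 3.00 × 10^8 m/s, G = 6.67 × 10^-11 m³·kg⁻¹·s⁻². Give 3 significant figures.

2.02 × 10^-103 m³

One Planck volume: V_P = (ℏG/c³)^(3/2) = 4.18 × 10^-105 m³.
48.4 × 4.18 × 10^-105 m³ = 2.02 × 10^-103 m³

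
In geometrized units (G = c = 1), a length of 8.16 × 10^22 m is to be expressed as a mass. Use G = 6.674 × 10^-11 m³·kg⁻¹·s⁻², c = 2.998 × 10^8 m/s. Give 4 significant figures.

Length → mass via c²/G.
8.16 × 10^22 m × (c²/G) = 1.099 × 10^50 kg

1.099 × 10^50 kg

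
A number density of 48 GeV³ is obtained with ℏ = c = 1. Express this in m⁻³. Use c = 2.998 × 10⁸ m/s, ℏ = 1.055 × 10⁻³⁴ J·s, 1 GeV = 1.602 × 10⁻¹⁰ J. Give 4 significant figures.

Number density is [L]⁻³ = [E]³/(ℏc)³.
1 GeV³ → 1/(ℏc)³ × (1 GeV in J)³ = 1.299 × 10⁴⁷ m⁻³.
Result: 48 × 1.299 × 10⁴⁷ = 6.237 × 10⁴⁸ m⁻³.

6.237 × 10⁴⁸ m⁻³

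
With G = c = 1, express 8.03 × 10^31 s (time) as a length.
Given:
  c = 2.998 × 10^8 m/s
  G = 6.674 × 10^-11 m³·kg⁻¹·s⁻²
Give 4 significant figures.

2.407 × 10^40 m

Time → length via c.
8.03 × 10^31 s × (c) = 2.407 × 10^40 m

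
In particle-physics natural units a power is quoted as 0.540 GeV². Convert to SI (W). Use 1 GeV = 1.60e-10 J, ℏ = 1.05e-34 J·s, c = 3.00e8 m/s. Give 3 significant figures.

Power is [E]/[T] = [E]²/ℏ.
1 GeV² → 1/ℏ × (1 GeV in J)² = 2.44e14 W.
Result: 0.540 × 2.44e14 = 1.32e14 W.

1.32e14 W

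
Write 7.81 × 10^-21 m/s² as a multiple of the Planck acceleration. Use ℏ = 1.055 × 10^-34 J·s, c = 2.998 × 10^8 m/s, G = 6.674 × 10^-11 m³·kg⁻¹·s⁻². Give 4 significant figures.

1.405 × 10^-72

Planck acceleration: a_P = √(c⁷/(ℏG)) = 5.560 × 10^51 m/s².
7.81 × 10^-21 / 5.560 × 10^51 = 1.405 × 10^-72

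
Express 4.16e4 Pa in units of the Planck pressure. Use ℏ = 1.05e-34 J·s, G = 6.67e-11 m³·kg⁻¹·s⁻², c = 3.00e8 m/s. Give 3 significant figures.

Planck pressure: p_P = c⁷/(ℏG²) = 4.68e113 Pa.
4.16e4 / 4.68e113 = 8.89e-110

8.89e-110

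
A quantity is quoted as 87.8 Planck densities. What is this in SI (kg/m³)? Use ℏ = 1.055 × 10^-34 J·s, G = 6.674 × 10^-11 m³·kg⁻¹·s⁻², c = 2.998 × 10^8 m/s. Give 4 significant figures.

4.525 × 10^98 kg/m³

One Planck density: ρ_P = c⁵/(ℏG²) = 5.154 × 10^96 kg/m³.
87.8 × 5.154 × 10^96 kg/m³ = 4.525 × 10^98 kg/m³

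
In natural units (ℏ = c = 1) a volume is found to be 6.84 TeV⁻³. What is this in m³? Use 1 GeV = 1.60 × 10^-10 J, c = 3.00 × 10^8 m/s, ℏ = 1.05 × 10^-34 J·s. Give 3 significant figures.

5.22 × 10^-56 m³

Volume is [L]³ = [E]⁻³·(ℏc)³.
1 GeV⁻³ → (ℏc)³ × (1 GeV in J)⁻³ = 7.63 × 10^-48 m³.
Convert the energy scale: 6.84 TeV⁻³ = 6.84 × 10^-9 GeV⁻³.
Result: 6.84 × 10^-9 × 7.63 × 10^-48 = 5.22 × 10^-56 m³.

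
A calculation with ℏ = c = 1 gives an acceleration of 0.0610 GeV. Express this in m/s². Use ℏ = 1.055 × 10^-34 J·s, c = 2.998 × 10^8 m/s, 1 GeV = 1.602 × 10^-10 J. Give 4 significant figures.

2.777 × 10^31 m/s²

Acceleration is [L]/[T]² = c·[E]/ℏ.
1 GeV → c/ℏ × (1 GeV in J) = 4.552 × 10^32 m/s².
Result: 0.0610 × 4.552 × 10^32 = 2.777 × 10^31 m/s².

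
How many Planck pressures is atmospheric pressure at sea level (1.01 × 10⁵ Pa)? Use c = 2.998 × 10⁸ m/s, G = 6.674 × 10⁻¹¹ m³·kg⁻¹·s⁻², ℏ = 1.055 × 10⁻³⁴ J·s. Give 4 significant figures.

Planck pressure: p_P = c⁷/(ℏG²) = 4.632 × 10¹¹³ Pa.
1.01 × 10⁵ / 4.632 × 10¹¹³ = 2.180 × 10⁻¹⁰⁹

2.180 × 10⁻¹⁰⁹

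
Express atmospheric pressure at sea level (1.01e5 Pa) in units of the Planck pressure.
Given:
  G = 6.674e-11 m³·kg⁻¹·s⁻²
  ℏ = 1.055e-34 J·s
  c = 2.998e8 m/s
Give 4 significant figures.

2.180e-109

Planck pressure: p_P = c⁷/(ℏG²) = 4.632e113 Pa.
1.01e5 / 4.632e113 = 2.180e-109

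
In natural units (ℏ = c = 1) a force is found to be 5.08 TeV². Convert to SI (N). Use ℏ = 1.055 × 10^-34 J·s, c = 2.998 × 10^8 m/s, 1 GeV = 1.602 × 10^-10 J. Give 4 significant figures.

4.122 × 10^12 N

Force is [E]/[L] = [E]²/(ℏc); restore (ℏc)⁻¹.
1 GeV² → 1/(ℏc) × (1 GeV in J)² = 8.114 × 10^5 N.
Convert the energy scale: 5.08 TeV² = 5.08 × 10^6 GeV².
Result: 5.08 × 10^6 × 8.114 × 10^5 = 4.122 × 10^12 N.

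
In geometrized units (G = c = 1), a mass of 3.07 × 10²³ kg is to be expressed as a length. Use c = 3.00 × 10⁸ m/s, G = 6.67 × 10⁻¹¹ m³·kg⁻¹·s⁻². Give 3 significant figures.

In G = c = 1 units mass has dimensions of length; the conversion factor is G/c².
3.07 × 10²³ kg × (G/c²) = 2.28 × 10⁻⁴ m

2.28 × 10⁻⁴ m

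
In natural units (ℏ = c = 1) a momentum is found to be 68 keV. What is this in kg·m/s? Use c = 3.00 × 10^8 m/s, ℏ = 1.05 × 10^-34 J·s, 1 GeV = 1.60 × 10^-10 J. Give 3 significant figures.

3.63 × 10^-23 kg·m/s

Momentum is [E]/c; divide by c.
1 GeV → 1/c × (1 GeV in J) = 5.33 × 10^-19 kg·m/s.
Convert the energy scale: 68 keV = 6.80 × 10^-5 GeV.
Result: 6.80 × 10^-5 × 5.33 × 10^-19 = 3.63 × 10^-23 kg·m/s.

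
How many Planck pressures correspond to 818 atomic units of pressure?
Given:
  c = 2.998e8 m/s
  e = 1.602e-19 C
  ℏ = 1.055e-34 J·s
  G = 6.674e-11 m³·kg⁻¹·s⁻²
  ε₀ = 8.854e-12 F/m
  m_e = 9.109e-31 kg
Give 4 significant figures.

5.172e-98

atomic unit of pressure: P_au = E_h/a₀³ = m_e⁴e¹⁰/((4πε₀)⁵ℏ⁸) = 2.929e13 Pa
Planck pressure: p_P = c⁷/(ℏG²) = 4.632e113 Pa
818 × 2.929e13 / 4.632e113 = 5.172e-98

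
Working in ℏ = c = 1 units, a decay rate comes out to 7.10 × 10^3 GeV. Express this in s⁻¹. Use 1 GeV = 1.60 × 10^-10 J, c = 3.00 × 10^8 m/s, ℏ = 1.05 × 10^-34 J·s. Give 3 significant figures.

A rate is [E]/ℏ; divide by ℏ.
1 GeV → 1/ℏ × (1 GeV in J) = 1.52 × 10^24 s⁻¹.
Result: 7.10 × 10^3 × 1.52 × 10^24 = 1.08 × 10^28 s⁻¹.

1.08 × 10^28 s⁻¹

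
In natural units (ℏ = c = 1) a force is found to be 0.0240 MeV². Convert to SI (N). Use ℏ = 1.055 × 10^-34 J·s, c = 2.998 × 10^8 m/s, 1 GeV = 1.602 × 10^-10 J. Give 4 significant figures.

0.01947 N

Force is [E]/[L] = [E]²/(ℏc); restore (ℏc)⁻¹.
1 GeV² → 1/(ℏc) × (1 GeV in J)² = 8.114 × 10^5 N.
Convert the energy scale: 0.0240 MeV² = 2.40 × 10^-8 GeV².
Result: 2.40 × 10^-8 × 8.114 × 10^5 = 0.01947 N.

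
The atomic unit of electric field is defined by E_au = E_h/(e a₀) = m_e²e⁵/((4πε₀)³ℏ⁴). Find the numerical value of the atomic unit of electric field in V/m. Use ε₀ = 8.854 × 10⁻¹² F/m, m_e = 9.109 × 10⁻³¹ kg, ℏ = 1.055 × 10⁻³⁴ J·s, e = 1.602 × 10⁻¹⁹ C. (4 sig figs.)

5.131 × 10¹¹ V/m

E_au = E_h/(e a₀) = m_e²e⁵/((4πε₀)³ℏ⁴)
E_h = 4.354 × 10⁻¹⁸ J
a₀ = 5.297 × 10⁻¹¹ m
E_h/(e·a₀) = 5.131 × 10¹¹ V/m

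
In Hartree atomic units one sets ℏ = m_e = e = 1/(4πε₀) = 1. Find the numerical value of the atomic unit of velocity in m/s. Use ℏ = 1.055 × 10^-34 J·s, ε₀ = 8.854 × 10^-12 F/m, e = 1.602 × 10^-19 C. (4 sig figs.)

v_au = e²/(4πε₀ℏ)
  = 2.566 × 10^-38 / 1.174 × 10^-44
  = 2.186 × 10^6 m/s

2.186 × 10^6 m/s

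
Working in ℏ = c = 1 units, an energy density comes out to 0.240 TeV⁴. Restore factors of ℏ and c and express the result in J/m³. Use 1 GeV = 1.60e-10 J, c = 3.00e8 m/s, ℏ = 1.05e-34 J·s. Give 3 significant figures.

[E]/[L]³ = [E]⁴/(ℏc)³; restore (ℏc)⁻³.
1 GeV⁴ → 1/(ℏc)³ × (1 GeV in J)⁴ = 2.10e37 J/m³.
Convert the energy scale: 0.240 TeV⁴ = 2.40e11 GeV⁴.
Result: 2.40e11 × 2.10e37 = 5.03e48 J/m³.

5.03e48 J/m³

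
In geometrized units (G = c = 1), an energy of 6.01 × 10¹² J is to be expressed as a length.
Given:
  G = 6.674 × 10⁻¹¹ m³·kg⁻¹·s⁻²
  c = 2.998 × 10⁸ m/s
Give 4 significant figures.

Energy → length via G/c⁴.
6.01 × 10¹² J × (G/c⁴) = 4.965 × 10⁻³² m

4.965 × 10⁻³² m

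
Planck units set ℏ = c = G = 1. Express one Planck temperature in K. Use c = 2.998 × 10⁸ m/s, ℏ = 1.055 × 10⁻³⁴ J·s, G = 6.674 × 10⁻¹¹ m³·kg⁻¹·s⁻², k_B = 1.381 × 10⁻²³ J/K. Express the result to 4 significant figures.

1.417 × 10³² K

From ℏ = c = G = 1 the temperature scale is T_P = √(ℏc⁵/G) / k_B.
  = √(3.828 × 10¹⁸) × 7.241 × 10²²
  = 1.417 × 10³² K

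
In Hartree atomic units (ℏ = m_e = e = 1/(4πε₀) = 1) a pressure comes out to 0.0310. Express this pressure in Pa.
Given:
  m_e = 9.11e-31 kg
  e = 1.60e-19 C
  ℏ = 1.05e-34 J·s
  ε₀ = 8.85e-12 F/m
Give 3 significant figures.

One atomic unit of pressure: P_au = E_h/a₀³ = m_e⁴e¹⁰/((4πε₀)⁵ℏ⁸) = 3.01e13 Pa.
0.0310 × 3.01e13 Pa = 9.34e11 Pa

9.34e11 Pa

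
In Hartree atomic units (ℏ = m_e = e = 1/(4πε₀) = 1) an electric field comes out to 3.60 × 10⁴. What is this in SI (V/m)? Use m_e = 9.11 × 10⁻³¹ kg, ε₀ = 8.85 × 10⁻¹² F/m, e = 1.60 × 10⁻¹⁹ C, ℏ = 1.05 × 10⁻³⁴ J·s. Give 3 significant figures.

1.87 × 10¹⁶ V/m

One atomic unit of electric field: E_au = E_h/(e a₀) = m_e²e⁵/((4πε₀)³ℏ⁴) = 5.20 × 10¹¹ V/m.
3.60 × 10⁴ × 5.20 × 10¹¹ V/m = 1.87 × 10¹⁶ V/m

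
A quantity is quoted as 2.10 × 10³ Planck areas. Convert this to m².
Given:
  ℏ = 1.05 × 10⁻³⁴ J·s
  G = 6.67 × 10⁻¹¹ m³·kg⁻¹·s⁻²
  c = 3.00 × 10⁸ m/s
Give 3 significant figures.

5.45 × 10⁻⁶⁷ m²

One Planck area: A_P = ℏG/c³ = 2.59 × 10⁻⁷⁰ m².
2.10 × 10³ × 2.59 × 10⁻⁷⁰ m² = 5.45 × 10⁻⁶⁷ m²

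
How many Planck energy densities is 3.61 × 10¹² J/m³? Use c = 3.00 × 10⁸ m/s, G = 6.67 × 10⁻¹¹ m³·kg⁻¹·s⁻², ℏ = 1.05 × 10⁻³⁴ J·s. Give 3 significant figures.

Planck energy density: u_P = c⁷/(ℏG²) = 4.68 × 10¹¹³ J/m³.
3.61 × 10¹² / 4.68 × 10¹¹³ = 7.71 × 10⁻¹⁰²

7.71 × 10⁻¹⁰²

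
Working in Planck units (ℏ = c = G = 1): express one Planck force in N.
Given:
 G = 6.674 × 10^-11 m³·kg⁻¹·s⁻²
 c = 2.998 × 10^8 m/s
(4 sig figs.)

1.210 × 10^44 N

The unique combination of the constants set to 1 with dimensions of force is F_P = c⁴/G.
  = 8.078 × 10^33 / 6.674 × 10^-11
  = 1.210 × 10^44 N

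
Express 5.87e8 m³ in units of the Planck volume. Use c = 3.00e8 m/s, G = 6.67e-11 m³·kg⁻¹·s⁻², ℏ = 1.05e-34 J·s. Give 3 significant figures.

1.41e113

Planck volume: V_P = (ℏG/c³)^(3/2) = 4.18e-105 m³.
5.87e8 / 4.18e-105 = 1.41e113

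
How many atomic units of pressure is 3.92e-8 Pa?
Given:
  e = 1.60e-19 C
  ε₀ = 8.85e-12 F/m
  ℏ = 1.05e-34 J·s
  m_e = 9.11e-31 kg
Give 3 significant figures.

atomic unit of pressure: P_au = E_h/a₀³ = m_e⁴e¹⁰/((4πε₀)⁵ℏ⁸) = 3.01e13 Pa.
3.92e-8 / 3.01e13 = 1.30e-21

1.30e-21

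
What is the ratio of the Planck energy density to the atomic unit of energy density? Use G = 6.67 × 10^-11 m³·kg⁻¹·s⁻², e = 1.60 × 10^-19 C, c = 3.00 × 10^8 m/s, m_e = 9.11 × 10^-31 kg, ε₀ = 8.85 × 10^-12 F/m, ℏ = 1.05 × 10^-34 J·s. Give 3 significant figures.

Planck energy density: u_P = c⁷/(ℏG²) = 4.68 × 10^113 J/m³
atomic unit of energy density: u_au = E_h/a₀³ = m_e⁴e¹⁰/((4πε₀)⁵ℏ⁸) = 3.01 × 10^13 J/m³
ratio = 4.68 × 10^113 / 3.01 × 10^13 = 1.55 × 10^100

1.55 × 10^100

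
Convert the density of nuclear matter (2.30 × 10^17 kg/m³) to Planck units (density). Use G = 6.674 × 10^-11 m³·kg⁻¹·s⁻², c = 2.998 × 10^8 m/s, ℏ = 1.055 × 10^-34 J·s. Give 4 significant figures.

Planck density: ρ_P = c⁵/(ℏG²) = 5.154 × 10^96 kg/m³.
2.30 × 10^17 / 5.154 × 10^96 = 4.463 × 10^-80

4.463 × 10^-80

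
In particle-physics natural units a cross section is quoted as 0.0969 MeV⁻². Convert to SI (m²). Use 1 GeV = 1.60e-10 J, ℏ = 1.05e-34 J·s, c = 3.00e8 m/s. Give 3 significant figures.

Area is [L]² = [E]⁻²·(ℏc)²; restore (ℏc)².
1 GeV⁻² → (ℏc)² × (1 GeV in J)⁻² = 3.88e-32 m².
Convert the energy scale: 0.0969 MeV⁻² = 9.69e4 GeV⁻².
Result: 9.69e4 × 3.88e-32 = 3.76e-27 m².

3.76e-27 m²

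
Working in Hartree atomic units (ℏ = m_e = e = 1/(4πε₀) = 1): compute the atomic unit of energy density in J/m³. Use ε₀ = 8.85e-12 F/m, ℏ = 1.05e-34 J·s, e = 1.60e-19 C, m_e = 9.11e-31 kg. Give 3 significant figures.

3.01e13 J/m³

The unique combination of the constants set to 1 with dimensions of energy density is u_au = E_h/a₀³ = m_e⁴e¹⁰/((4πε₀)⁵ℏ⁸).
E_h = 4.38e-18 J
a₀ = 5.26e-11 m
E_h/a₀³ = 3.01e13 J/m³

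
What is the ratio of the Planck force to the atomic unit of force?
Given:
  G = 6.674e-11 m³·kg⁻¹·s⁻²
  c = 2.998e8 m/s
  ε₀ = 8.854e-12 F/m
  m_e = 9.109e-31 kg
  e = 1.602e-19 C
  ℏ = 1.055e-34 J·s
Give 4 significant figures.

1.473e51

Planck force: F_P = c⁴/G = 1.210e44 N
atomic unit of force: F_au = E_h/a₀ = m_e²e⁶/((4πε₀)³ℏ⁴) = 8.220e-8 N
ratio = 1.210e44 / 8.220e-8 = 1.473e51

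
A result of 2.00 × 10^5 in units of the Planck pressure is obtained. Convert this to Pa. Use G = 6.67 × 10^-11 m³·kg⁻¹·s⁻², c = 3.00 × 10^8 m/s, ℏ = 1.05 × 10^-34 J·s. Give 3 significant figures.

9.36 × 10^118 Pa

One Planck pressure: p_P = c⁷/(ℏG²) = 4.68 × 10^113 Pa.
2.00 × 10^5 × 4.68 × 10^113 Pa = 9.36 × 10^118 Pa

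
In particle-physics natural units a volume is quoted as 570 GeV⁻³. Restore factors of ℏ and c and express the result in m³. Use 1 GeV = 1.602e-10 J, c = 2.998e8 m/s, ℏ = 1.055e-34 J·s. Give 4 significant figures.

4.387e-45 m³

Volume is [L]³ = [E]⁻³·(ℏc)³.
1 GeV⁻³ → (ℏc)³ × (1 GeV in J)⁻³ = 7.696e-48 m³.
Result: 570 × 7.696e-48 = 4.387e-45 m³.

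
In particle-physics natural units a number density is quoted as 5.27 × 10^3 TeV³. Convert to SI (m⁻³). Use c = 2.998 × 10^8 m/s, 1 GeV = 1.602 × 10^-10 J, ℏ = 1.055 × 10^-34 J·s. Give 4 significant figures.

6.848 × 10^59 m⁻³

Number density is [L]⁻³ = [E]³/(ℏc)³.
1 GeV³ → 1/(ℏc)³ × (1 GeV in J)³ = 1.299 × 10^47 m⁻³.
Convert the energy scale: 5.27 × 10^3 TeV³ = 5.27 × 10^12 GeV³.
Result: 5.27 × 10^12 × 1.299 × 10^47 = 6.848 × 10^59 m⁻³.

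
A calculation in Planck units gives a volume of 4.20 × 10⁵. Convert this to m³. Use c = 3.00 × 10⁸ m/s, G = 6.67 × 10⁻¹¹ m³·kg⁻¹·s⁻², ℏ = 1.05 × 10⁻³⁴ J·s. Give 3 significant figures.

One Planck volume: V_P = (ℏG/c³)^(3/2) = 4.18 × 10⁻¹⁰⁵ m³.
4.20 × 10⁵ × 4.18 × 10⁻¹⁰⁵ m³ = 1.75 × 10⁻⁹⁹ m³

1.75 × 10⁻⁹⁹ m³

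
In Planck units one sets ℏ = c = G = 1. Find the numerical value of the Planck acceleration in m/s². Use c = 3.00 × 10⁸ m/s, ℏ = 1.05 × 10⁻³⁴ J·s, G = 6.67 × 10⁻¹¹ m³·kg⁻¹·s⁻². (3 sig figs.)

a_P = √(c⁷/(ℏG))
  = √(3.12 × 10¹⁰³)
  = 5.59 × 10⁵¹ m/s²

5.59 × 10⁵¹ m/s²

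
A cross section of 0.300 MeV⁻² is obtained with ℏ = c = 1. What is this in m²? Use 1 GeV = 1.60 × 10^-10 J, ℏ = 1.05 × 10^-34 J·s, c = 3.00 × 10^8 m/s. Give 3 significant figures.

Area is [L]² = [E]⁻²·(ℏc)²; restore (ℏc)².
1 GeV⁻² → (ℏc)² × (1 GeV in J)⁻² = 3.88 × 10^-32 m².
Convert the energy scale: 0.300 MeV⁻² = 3.00 × 10^5 GeV⁻².
Result: 3.00 × 10^5 × 3.88 × 10^-32 = 1.16 × 10^-26 m².

1.16 × 10^-26 m²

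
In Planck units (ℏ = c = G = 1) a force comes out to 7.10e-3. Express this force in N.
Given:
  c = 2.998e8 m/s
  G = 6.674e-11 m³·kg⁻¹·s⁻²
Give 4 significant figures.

8.594e41 N

One Planck force: F_P = c⁴/G = 1.210e44 N.
7.10e-3 × 1.210e44 N = 8.594e41 N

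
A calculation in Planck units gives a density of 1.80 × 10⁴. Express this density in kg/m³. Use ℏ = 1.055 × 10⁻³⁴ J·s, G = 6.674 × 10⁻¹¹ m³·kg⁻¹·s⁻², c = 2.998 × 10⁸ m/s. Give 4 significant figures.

9.277 × 10¹⁰⁰ kg/m³

One Planck density: ρ_P = c⁵/(ℏG²) = 5.154 × 10⁹⁶ kg/m³.
1.80 × 10⁴ × 5.154 × 10⁹⁶ kg/m³ = 9.277 × 10¹⁰⁰ kg/m³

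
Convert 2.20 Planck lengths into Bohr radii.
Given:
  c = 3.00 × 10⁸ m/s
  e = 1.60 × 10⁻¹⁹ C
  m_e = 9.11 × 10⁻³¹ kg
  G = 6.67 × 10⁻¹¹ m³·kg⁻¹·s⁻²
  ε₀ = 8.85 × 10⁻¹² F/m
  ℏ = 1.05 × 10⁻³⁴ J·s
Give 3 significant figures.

Planck length: ℓ_P = √(ℏG/c³) = 1.61 × 10⁻³⁵ m
Bohr radius: a₀ = 4πε₀ℏ²/(m_e e²) = 5.26 × 10⁻¹¹ m
2.20 × 1.61 × 10⁻³⁵ / 5.26 × 10⁻¹¹ = 6.74 × 10⁻²⁵

6.74 × 10⁻²⁵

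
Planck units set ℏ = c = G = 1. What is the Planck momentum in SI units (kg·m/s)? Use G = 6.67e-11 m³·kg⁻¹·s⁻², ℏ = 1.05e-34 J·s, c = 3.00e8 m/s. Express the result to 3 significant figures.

The unique combination of the constants set to 1 with dimensions of momentum is p_P = √(ℏc³/G).
  = √(42.5)
  = 6.52 kg·m/s

6.52 kg·m/s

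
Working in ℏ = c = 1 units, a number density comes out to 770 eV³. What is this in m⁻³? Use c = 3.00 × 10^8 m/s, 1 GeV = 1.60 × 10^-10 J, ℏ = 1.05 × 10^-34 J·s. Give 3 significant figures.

Number density is [L]⁻³ = [E]³/(ℏc)³.
1 GeV³ → 1/(ℏc)³ × (1 GeV in J)³ = 1.31 × 10^47 m⁻³.
Convert the energy scale: 770 eV³ = 7.70 × 10^-25 GeV³.
Result: 7.70 × 10^-25 × 1.31 × 10^47 = 1.01 × 10^23 m⁻³.

1.01 × 10^23 m⁻³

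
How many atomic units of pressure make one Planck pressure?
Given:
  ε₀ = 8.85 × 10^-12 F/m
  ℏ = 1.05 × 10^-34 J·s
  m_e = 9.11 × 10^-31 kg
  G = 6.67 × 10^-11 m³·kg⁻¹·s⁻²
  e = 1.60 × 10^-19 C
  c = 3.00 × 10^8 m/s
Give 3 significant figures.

Planck pressure: p_P = c⁷/(ℏG²) = 4.68 × 10^113 Pa
atomic unit of pressure: P_au = E_h/a₀³ = m_e⁴e¹⁰/((4πε₀)⁵ℏ⁸) = 3.01 × 10^13 Pa
ratio = 4.68 × 10^113 / 3.01 × 10^13 = 1.55 × 10^100

1.55 × 10^100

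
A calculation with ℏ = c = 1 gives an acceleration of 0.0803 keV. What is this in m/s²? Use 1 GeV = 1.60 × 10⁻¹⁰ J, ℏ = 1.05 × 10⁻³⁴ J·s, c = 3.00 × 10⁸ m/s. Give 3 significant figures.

Acceleration is [L]/[T]² = c·[E]/ℏ.
1 GeV → c/ℏ × (1 GeV in J) = 4.57 × 10³² m/s².
Convert the energy scale: 0.0803 keV = 8.03 × 10⁻⁸ GeV.
Result: 8.03 × 10⁻⁸ × 4.57 × 10³² = 3.67 × 10²⁵ m/s².

3.67 × 10²⁵ m/s²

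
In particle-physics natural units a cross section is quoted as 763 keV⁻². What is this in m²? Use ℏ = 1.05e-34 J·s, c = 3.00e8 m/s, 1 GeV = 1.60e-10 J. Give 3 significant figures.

2.96e-17 m²

Area is [L]² = [E]⁻²·(ℏc)²; restore (ℏc)².
1 GeV⁻² → (ℏc)² × (1 GeV in J)⁻² = 3.88e-32 m².
Convert the energy scale: 763 keV⁻² = 7.63e14 GeV⁻².
Result: 7.63e14 × 3.88e-32 = 2.96e-17 m².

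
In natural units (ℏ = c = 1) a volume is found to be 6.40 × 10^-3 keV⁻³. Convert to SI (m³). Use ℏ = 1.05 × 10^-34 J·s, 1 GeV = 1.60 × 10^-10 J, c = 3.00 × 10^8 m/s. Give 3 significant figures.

Volume is [L]³ = [E]⁻³·(ℏc)³.
1 GeV⁻³ → (ℏc)³ × (1 GeV in J)⁻³ = 7.63 × 10^-48 m³.
Convert the energy scale: 6.40 × 10^-3 keV⁻³ = 6.40 × 10^15 GeV⁻³.
Result: 6.40 × 10^15 × 7.63 × 10^-48 = 4.88 × 10^-32 m³.

4.88 × 10^-32 m³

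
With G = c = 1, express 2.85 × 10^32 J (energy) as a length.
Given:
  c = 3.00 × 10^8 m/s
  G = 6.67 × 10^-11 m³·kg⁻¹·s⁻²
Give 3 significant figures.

2.35 × 10^-12 m

Energy → length via G/c⁴.
2.85 × 10^32 J × (G/c⁴) = 2.35 × 10^-12 m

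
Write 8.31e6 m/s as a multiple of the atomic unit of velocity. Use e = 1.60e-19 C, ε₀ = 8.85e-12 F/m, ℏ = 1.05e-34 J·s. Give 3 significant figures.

atomic unit of velocity: v_au = e²/(4πε₀ℏ) = 2.19e6 m/s.
8.31e6 / 2.19e6 = 3.79

3.79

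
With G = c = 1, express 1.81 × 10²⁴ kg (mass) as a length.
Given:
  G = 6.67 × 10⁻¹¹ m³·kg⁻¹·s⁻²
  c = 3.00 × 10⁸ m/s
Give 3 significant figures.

1.34 × 10⁻³ m

In G = c = 1 units mass has dimensions of length; the conversion factor is G/c².
1.81 × 10²⁴ kg × (G/c²) = 1.34 × 10⁻³ m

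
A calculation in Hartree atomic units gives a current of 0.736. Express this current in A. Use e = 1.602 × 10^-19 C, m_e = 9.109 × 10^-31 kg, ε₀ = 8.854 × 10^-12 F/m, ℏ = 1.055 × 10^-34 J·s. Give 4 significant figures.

4.866 × 10^-3 A

One atomic unit of electric current: I_au = e E_h/ℏ = m_e e⁵/((4πε₀)²ℏ³) = 6.612 × 10^-3 A.
0.736 × 6.612 × 10^-3 A = 4.866 × 10^-3 A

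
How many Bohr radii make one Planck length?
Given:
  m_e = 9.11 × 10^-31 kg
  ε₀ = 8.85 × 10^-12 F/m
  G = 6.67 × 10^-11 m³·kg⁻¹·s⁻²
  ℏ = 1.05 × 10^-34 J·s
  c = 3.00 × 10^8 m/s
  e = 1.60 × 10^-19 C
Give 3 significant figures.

Planck length: ℓ_P = √(ℏG/c³) = 1.61 × 10^-35 m
Bohr radius: a₀ = 4πε₀ℏ²/(m_e e²) = 5.26 × 10^-11 m
ratio = 1.61 × 10^-35 / 5.26 × 10^-11 = 3.06 × 10^-25

3.06 × 10^-25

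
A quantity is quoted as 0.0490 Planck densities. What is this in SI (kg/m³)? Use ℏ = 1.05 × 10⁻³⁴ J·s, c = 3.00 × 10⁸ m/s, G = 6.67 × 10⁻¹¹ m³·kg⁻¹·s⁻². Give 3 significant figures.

2.55 × 10⁹⁵ kg/m³

One Planck density: ρ_P = c⁵/(ℏG²) = 5.20 × 10⁹⁶ kg/m³.
0.0490 × 5.20 × 10⁹⁶ kg/m³ = 2.55 × 10⁹⁵ kg/m³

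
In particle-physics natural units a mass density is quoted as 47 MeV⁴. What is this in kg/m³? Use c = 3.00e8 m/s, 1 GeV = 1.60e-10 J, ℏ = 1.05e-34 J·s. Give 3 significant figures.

1.09e10 kg/m³

Mass density is [E]/(c²[L]³) = [E]⁴/(ℏ³c⁵).
1 GeV⁴ → 1/(ℏ³c⁵) × (1 GeV in J)⁴ = 2.33e20 kg/m³.
Convert the energy scale: 47 MeV⁴ = 4.70e-11 GeV⁴.
Result: 4.70e-11 × 2.33e20 = 1.09e10 kg/m³.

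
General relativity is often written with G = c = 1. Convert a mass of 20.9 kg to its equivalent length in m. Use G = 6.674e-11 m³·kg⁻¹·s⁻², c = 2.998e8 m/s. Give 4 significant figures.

1.552e-26 m

In G = c = 1 units mass has dimensions of length; the conversion factor is G/c².
20.9 kg × (G/c²) = 1.552e-26 m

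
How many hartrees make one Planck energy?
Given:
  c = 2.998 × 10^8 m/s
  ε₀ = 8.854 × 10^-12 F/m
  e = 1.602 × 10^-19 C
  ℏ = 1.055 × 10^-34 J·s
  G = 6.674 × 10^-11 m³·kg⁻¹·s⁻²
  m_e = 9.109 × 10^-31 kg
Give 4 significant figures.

Planck energy: E_P = √(ℏc⁵/G) = 1.957 × 10^9 J
hartree: E_h = m_e e⁴/(4πε₀ℏ)² = 4.354 × 10^-18 J
ratio = 1.957 × 10^9 / 4.354 × 10^-18 = 4.494 × 10^26

4.494 × 10^26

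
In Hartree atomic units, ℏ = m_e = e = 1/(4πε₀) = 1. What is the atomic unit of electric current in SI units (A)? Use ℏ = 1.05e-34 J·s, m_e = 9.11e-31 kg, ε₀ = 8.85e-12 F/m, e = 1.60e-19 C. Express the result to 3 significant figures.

From ℏ = m_e = e = 1/(4πε₀) = 1 the current scale is I_au = e E_h/ℏ = m_e e⁵/((4πε₀)²ℏ³).
E_h = 4.38e-18 J
e·E_h/ℏ = 6.67e-3 A

6.67e-3 A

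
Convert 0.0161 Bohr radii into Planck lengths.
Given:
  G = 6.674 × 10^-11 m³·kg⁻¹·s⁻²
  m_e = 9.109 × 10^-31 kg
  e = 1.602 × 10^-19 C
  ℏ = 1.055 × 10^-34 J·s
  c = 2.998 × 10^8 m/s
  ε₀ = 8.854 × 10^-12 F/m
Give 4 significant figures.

5.276 × 10^22

Bohr radius: a₀ = 4πε₀ℏ²/(m_e e²) = 5.297 × 10^-11 m
Planck length: ℓ_P = √(ℏG/c³) = 1.616 × 10^-35 m
0.0161 × 5.297 × 10^-11 / 1.616 × 10^-35 = 5.276 × 10^22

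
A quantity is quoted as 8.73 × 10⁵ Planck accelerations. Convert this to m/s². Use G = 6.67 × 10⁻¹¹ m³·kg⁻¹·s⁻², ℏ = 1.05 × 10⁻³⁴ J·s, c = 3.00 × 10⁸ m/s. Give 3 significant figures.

4.88 × 10⁵⁷ m/s²

One Planck acceleration: a_P = √(c⁷/(ℏG)) = 5.59 × 10⁵¹ m/s².
8.73 × 10⁵ × 5.59 × 10⁵¹ m/s² = 4.88 × 10⁵⁷ m/s²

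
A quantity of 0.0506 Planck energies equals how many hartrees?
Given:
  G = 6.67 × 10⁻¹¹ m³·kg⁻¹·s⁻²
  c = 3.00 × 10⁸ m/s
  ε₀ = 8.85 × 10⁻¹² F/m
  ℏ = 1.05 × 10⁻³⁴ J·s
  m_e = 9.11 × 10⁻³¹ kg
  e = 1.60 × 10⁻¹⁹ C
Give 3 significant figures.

2.26 × 10²⁵

Planck energy: E_P = √(ℏc⁵/G) = 1.96 × 10⁹ J
hartree: E_h = m_e e⁴/(4πε₀ℏ)² = 4.38 × 10⁻¹⁸ J
0.0506 × 1.96 × 10⁹ / 4.38 × 10⁻¹⁸ = 2.26 × 10²⁵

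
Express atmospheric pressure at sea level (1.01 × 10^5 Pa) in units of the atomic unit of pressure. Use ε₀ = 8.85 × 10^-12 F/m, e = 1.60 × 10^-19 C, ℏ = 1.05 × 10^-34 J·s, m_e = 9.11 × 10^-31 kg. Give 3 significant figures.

3.35 × 10^-9

atomic unit of pressure: P_au = E_h/a₀³ = m_e⁴e¹⁰/((4πε₀)⁵ℏ⁸) = 3.01 × 10^13 Pa.
1.01 × 10^5 / 3.01 × 10^13 = 3.35 × 10^-9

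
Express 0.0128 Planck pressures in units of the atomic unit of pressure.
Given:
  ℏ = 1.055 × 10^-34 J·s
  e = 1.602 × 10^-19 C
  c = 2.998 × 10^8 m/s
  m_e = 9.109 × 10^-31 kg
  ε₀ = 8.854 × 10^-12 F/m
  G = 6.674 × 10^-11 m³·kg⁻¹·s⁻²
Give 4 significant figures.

Planck pressure: p_P = c⁷/(ℏG²) = 4.632 × 10^113 Pa
atomic unit of pressure: P_au = E_h/a₀³ = m_e⁴e¹⁰/((4πε₀)⁵ℏ⁸) = 2.929 × 10^13 Pa
0.0128 × 4.632 × 10^113 / 2.929 × 10^13 = 2.024 × 10^98

2.024 × 10^98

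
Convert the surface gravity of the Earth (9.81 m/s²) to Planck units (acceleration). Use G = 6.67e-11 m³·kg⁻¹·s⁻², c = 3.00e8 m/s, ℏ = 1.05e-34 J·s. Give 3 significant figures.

1.76e-51

Planck acceleration: a_P = √(c⁷/(ℏG)) = 5.59e51 m/s².
9.81 / 5.59e51 = 1.76e-51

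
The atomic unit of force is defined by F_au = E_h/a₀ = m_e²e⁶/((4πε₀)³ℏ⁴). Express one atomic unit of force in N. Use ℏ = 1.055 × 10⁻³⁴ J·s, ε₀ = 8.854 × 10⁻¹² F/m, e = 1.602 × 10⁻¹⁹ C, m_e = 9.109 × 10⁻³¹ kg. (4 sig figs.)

F_au = E_h/a₀ = m_e²e⁶/((4πε₀)³ℏ⁴)
E_h = 4.354 × 10⁻¹⁸ J
a₀ = 5.297 × 10⁻¹¹ m
E_h/a₀ = 8.220 × 10⁻⁸ N

8.220 × 10⁻⁸ N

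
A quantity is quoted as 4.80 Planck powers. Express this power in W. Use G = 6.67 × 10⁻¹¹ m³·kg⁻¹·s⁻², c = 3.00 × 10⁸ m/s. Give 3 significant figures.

1.75 × 10⁵³ W

One Planck power: P_P = c⁵/G = 3.64 × 10⁵² W.
4.80 × 3.64 × 10⁵² W = 1.75 × 10⁵³ W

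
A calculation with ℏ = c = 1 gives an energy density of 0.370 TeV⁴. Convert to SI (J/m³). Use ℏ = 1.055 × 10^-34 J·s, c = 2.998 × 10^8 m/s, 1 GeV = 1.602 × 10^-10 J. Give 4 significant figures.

7.702 × 10^48 J/m³

[E]/[L]³ = [E]⁴/(ℏc)³; restore (ℏc)⁻³.
1 GeV⁴ → 1/(ℏc)³ × (1 GeV in J)⁴ = 2.082 × 10^37 J/m³.
Convert the energy scale: 0.370 TeV⁴ = 3.70 × 10^11 GeV⁴.
Result: 3.70 × 10^11 × 2.082 × 10^37 = 7.702 × 10^48 J/m³.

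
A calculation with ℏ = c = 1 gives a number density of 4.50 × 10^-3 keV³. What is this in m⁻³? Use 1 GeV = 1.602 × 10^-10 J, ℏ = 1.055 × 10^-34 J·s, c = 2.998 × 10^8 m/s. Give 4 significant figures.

5.847 × 10^26 m⁻³

Number density is [L]⁻³ = [E]³/(ℏc)³.
1 GeV³ → 1/(ℏc)³ × (1 GeV in J)³ = 1.299 × 10^47 m⁻³.
Convert the energy scale: 4.50 × 10^-3 keV³ = 4.50 × 10^-21 GeV³.
Result: 4.50 × 10^-21 × 1.299 × 10^47 = 5.847 × 10^26 m⁻³.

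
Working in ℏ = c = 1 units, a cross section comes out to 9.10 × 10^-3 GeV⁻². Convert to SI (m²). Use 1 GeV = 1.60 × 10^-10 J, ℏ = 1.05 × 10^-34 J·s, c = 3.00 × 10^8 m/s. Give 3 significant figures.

3.53 × 10^-34 m²

Area is [L]² = [E]⁻²·(ℏc)²; restore (ℏc)².
1 GeV⁻² → (ℏc)² × (1 GeV in J)⁻² = 3.88 × 10^-32 m².
Result: 9.10 × 10^-3 × 3.88 × 10^-32 = 3.53 × 10^-34 m².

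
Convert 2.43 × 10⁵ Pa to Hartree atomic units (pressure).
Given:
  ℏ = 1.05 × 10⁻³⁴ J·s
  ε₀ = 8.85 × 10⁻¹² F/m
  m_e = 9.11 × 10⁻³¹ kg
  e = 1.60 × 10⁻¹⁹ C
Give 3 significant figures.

atomic unit of pressure: P_au = E_h/a₀³ = m_e⁴e¹⁰/((4πε₀)⁵ℏ⁸) = 3.01 × 10¹³ Pa.
2.43 × 10⁵ / 3.01 × 10¹³ = 8.07 × 10⁻⁹

8.07 × 10⁻⁹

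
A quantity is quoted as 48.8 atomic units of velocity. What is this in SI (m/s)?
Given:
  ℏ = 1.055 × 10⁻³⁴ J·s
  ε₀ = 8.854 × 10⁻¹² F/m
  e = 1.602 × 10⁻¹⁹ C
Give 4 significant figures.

One atomic unit of velocity: v_au = e²/(4πε₀ℏ) = 2.186 × 10⁶ m/s.
48.8 × 2.186 × 10⁶ m/s = 1.067 × 10⁸ m/s

1.067 × 10⁸ m/s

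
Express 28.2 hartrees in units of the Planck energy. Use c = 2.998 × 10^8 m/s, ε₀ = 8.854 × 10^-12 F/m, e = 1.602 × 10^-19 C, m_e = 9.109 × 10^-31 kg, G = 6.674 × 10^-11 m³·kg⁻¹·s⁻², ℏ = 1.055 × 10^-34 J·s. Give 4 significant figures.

6.276 × 10^-26

hartree: E_h = m_e e⁴/(4πε₀ℏ)² = 4.354 × 10^-18 J
Planck energy: E_P = √(ℏc⁵/G) = 1.957 × 10^9 J
28.2 × 4.354 × 10^-18 / 1.957 × 10^9 = 6.276 × 10^-26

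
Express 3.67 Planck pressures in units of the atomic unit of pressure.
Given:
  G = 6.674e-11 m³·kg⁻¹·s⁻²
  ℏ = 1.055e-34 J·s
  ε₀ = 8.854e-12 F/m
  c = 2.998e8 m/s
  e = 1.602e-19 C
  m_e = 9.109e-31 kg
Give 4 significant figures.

Planck pressure: p_P = c⁷/(ℏG²) = 4.632e113 Pa
atomic unit of pressure: P_au = E_h/a₀³ = m_e⁴e¹⁰/((4πε₀)⁵ℏ⁸) = 2.929e13 Pa
3.67 × 4.632e113 / 2.929e13 = 5.804e100

5.804e100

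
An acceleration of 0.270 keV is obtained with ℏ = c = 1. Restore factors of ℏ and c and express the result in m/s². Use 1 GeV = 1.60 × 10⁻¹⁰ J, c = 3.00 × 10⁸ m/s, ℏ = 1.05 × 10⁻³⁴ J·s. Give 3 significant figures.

1.23 × 10²⁶ m/s²

Acceleration is [L]/[T]² = c·[E]/ℏ.
1 GeV → c/ℏ × (1 GeV in J) = 4.57 × 10³² m/s².
Convert the energy scale: 0.270 keV = 2.70 × 10⁻⁷ GeV.
Result: 2.70 × 10⁻⁷ × 4.57 × 10³² = 1.23 × 10²⁶ m/s².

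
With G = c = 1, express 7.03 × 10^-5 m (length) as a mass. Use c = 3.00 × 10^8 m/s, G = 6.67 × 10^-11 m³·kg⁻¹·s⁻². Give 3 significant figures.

Length → mass via c²/G.
7.03 × 10^-5 m × (c²/G) = 9.49 × 10^22 kg

9.49 × 10^22 kg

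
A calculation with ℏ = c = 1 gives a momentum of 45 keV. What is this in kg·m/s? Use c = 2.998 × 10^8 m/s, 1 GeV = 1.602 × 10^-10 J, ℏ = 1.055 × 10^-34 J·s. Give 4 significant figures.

Momentum is [E]/c; divide by c.
1 GeV → 1/c × (1 GeV in J) = 5.344 × 10^-19 kg·m/s.
Convert the energy scale: 45 keV = 4.50 × 10^-5 GeV.
Result: 4.50 × 10^-5 × 5.344 × 10^-19 = 2.405 × 10^-23 kg·m/s.

2.405 × 10^-23 kg·m/s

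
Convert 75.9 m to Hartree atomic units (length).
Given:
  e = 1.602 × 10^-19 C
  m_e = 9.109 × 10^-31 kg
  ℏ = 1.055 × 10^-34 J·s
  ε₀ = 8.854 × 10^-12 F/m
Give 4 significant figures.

Bohr radius: a₀ = 4πε₀ℏ²/(m_e e²) = 5.297 × 10^-11 m.
75.9 / 5.297 × 10^-11 = 1.433 × 10^12

1.433 × 10^12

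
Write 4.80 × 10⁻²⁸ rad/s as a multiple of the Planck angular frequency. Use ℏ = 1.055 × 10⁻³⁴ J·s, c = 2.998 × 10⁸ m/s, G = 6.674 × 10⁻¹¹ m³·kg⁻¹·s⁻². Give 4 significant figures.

2.588 × 10⁻⁷¹

Planck angular frequency: ω_P = √(c⁵/(ℏG)) = 1.855 × 10⁴³ rad/s.
4.80 × 10⁻²⁸ / 1.855 × 10⁴³ = 2.588 × 10⁻⁷¹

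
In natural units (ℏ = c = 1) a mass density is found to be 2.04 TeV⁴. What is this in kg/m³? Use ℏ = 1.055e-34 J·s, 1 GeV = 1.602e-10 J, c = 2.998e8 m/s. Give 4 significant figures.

4.725e32 kg/m³

Mass density is [E]/(c²[L]³) = [E]⁴/(ℏ³c⁵).
1 GeV⁴ → 1/(ℏ³c⁵) × (1 GeV in J)⁴ = 2.316e20 kg/m³.
Convert the energy scale: 2.04 TeV⁴ = 2.04e12 GeV⁴.
Result: 2.04e12 × 2.316e20 = 4.725e32 kg/m³.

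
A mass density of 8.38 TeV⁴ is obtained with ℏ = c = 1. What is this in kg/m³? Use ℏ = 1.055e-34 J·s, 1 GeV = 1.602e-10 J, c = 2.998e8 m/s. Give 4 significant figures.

1.941e33 kg/m³

Mass density is [E]/(c²[L]³) = [E]⁴/(ℏ³c⁵).
1 GeV⁴ → 1/(ℏ³c⁵) × (1 GeV in J)⁴ = 2.316e20 kg/m³.
Convert the energy scale: 8.38 TeV⁴ = 8.38e12 GeV⁴.
Result: 8.38e12 × 2.316e20 = 1.941e33 kg/m³.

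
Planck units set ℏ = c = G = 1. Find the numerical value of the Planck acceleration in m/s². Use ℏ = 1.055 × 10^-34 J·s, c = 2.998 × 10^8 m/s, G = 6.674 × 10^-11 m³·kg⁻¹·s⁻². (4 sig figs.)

The unique combination of the constants set to 1 with dimensions of acceleration is a_P = √(c⁷/(ℏG)).
  = √(3.092 × 10^103)
  = 5.560 × 10^51 m/s²

5.560 × 10^51 m/s²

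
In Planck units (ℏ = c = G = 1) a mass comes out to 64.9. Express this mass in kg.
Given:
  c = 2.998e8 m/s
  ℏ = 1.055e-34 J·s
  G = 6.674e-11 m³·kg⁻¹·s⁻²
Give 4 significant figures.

1.413e-6 kg

One Planck mass: m_P = √(ℏc/G) = 2.177e-8 kg.
64.9 × 2.177e-8 kg = 1.413e-6 kg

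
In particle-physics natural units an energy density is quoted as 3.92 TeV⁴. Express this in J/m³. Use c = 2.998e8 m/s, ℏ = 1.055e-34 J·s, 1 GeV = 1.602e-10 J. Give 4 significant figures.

[E]/[L]³ = [E]⁴/(ℏc)³; restore (ℏc)⁻³.
1 GeV⁴ → 1/(ℏc)³ × (1 GeV in J)⁴ = 2.082e37 J/m³.
Convert the energy scale: 3.92 TeV⁴ = 3.92e12 GeV⁴.
Result: 3.92e12 × 2.082e37 = 8.160e49 J/m³.

8.160e49 J/m³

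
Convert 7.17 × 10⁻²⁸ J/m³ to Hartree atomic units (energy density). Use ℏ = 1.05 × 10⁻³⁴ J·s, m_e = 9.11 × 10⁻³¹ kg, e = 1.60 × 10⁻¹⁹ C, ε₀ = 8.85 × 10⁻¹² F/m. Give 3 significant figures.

2.38 × 10⁻⁴¹

atomic unit of energy density: u_au = E_h/a₀³ = m_e⁴e¹⁰/((4πε₀)⁵ℏ⁸) = 3.01 × 10¹³ J/m³.
7.17 × 10⁻²⁸ / 3.01 × 10¹³ = 2.38 × 10⁻⁴¹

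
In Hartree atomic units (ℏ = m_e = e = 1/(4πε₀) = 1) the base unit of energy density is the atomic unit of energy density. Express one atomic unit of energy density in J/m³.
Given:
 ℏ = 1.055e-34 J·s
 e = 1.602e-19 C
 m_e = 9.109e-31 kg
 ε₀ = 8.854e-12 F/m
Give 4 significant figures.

2.929e13 J/m³

u_au = E_h/a₀³ = m_e⁴e¹⁰/((4πε₀)⁵ℏ⁸)
E_h = 4.354e-18 J
a₀ = 5.297e-11 m
E_h/a₀³ = 2.929e13 J/m³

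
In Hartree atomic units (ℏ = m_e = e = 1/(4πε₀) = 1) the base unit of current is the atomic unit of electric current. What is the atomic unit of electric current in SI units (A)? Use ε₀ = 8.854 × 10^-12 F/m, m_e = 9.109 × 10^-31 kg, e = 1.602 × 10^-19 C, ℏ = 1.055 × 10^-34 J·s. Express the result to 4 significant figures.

I_au = e E_h/ℏ = m_e e⁵/((4πε₀)²ℏ³)
E_h = 4.354 × 10^-18 J
e·E_h/ℏ = 6.612 × 10^-3 A

6.612 × 10^-3 A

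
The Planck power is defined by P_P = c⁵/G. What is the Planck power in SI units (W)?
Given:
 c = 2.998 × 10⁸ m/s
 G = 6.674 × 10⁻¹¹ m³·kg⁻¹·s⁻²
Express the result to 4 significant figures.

P_P = c⁵/G
  = 2.422 × 10⁴² / 6.674 × 10⁻¹¹
  = 3.629 × 10⁵² W

3.629 × 10⁵² W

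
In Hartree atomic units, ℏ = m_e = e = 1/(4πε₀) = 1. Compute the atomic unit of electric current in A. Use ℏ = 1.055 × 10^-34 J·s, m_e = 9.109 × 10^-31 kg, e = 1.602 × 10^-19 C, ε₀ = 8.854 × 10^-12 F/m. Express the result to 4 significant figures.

6.612 × 10^-3 A

The unique combination of the constants set to 1 with dimensions of current is I_au = e E_h/ℏ = m_e e⁵/((4πε₀)²ℏ³).
E_h = 4.354 × 10^-18 J
e·E_h/ℏ = 6.612 × 10^-3 A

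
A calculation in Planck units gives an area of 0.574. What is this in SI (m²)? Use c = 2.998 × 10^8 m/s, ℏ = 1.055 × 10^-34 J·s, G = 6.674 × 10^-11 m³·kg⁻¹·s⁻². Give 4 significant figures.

1.500 × 10^-70 m²

One Planck area: A_P = ℏG/c³ = 2.613 × 10^-70 m².
0.574 × 2.613 × 10^-70 m² = 1.500 × 10^-70 m²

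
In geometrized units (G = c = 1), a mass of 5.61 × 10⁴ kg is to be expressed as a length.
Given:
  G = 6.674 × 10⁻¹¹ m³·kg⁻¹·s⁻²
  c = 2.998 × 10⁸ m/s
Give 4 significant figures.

In G = c = 1 units mass has dimensions of length; the conversion factor is G/c².
5.61 × 10⁴ kg × (G/c²) = 4.166 × 10⁻²³ m

4.166 × 10⁻²³ m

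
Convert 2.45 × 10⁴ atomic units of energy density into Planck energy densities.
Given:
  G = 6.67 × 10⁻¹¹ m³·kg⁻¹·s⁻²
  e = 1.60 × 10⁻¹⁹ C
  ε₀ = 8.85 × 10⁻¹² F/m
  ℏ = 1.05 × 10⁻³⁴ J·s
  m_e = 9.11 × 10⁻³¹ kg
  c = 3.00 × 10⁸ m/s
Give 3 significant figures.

1.58 × 10⁻⁹⁶

atomic unit of energy density: u_au = E_h/a₀³ = m_e⁴e¹⁰/((4πε₀)⁵ℏ⁸) = 3.01 × 10¹³ J/m³
Planck energy density: u_P = c⁷/(ℏG²) = 4.68 × 10¹¹³ J/m³
2.45 × 10⁴ × 3.01 × 10¹³ / 4.68 × 10¹¹³ = 1.58 × 10⁻⁹⁶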